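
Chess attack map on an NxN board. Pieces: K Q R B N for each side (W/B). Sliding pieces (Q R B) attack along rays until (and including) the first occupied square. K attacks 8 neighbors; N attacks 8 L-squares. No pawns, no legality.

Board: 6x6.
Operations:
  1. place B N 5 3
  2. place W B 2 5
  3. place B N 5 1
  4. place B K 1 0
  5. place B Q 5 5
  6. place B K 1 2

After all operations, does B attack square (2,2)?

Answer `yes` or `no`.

Op 1: place BN@(5,3)
Op 2: place WB@(2,5)
Op 3: place BN@(5,1)
Op 4: place BK@(1,0)
Op 5: place BQ@(5,5)
Op 6: place BK@(1,2)
Per-piece attacks for B:
  BK@(1,0): attacks (1,1) (2,0) (0,0) (2,1) (0,1)
  BK@(1,2): attacks (1,3) (1,1) (2,2) (0,2) (2,3) (2,1) (0,3) (0,1)
  BN@(5,1): attacks (4,3) (3,2) (3,0)
  BN@(5,3): attacks (4,5) (3,4) (4,1) (3,2)
  BQ@(5,5): attacks (5,4) (5,3) (4,5) (3,5) (2,5) (4,4) (3,3) (2,2) (1,1) (0,0) [ray(0,-1) blocked at (5,3); ray(-1,0) blocked at (2,5)]
B attacks (2,2): yes

Answer: yes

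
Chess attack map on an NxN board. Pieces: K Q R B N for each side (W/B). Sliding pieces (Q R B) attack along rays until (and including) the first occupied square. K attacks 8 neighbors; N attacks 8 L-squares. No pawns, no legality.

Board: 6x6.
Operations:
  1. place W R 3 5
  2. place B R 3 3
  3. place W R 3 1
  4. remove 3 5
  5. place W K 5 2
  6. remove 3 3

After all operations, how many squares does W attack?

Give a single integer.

Op 1: place WR@(3,5)
Op 2: place BR@(3,3)
Op 3: place WR@(3,1)
Op 4: remove (3,5)
Op 5: place WK@(5,2)
Op 6: remove (3,3)
Per-piece attacks for W:
  WR@(3,1): attacks (3,2) (3,3) (3,4) (3,5) (3,0) (4,1) (5,1) (2,1) (1,1) (0,1)
  WK@(5,2): attacks (5,3) (5,1) (4,2) (4,3) (4,1)
Union (13 distinct): (0,1) (1,1) (2,1) (3,0) (3,2) (3,3) (3,4) (3,5) (4,1) (4,2) (4,3) (5,1) (5,3)

Answer: 13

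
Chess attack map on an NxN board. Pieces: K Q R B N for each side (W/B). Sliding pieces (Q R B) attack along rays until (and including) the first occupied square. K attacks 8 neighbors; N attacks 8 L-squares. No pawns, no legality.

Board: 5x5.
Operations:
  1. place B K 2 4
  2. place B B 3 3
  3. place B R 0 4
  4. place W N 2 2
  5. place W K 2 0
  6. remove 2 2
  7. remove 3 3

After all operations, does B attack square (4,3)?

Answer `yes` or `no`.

Answer: no

Derivation:
Op 1: place BK@(2,4)
Op 2: place BB@(3,3)
Op 3: place BR@(0,4)
Op 4: place WN@(2,2)
Op 5: place WK@(2,0)
Op 6: remove (2,2)
Op 7: remove (3,3)
Per-piece attacks for B:
  BR@(0,4): attacks (0,3) (0,2) (0,1) (0,0) (1,4) (2,4) [ray(1,0) blocked at (2,4)]
  BK@(2,4): attacks (2,3) (3,4) (1,4) (3,3) (1,3)
B attacks (4,3): no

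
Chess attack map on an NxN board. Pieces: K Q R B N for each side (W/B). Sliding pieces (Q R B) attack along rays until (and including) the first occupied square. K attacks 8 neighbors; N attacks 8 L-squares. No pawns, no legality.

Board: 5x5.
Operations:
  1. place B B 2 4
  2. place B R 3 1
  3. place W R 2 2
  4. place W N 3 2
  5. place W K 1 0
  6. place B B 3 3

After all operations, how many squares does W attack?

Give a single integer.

Answer: 13

Derivation:
Op 1: place BB@(2,4)
Op 2: place BR@(3,1)
Op 3: place WR@(2,2)
Op 4: place WN@(3,2)
Op 5: place WK@(1,0)
Op 6: place BB@(3,3)
Per-piece attacks for W:
  WK@(1,0): attacks (1,1) (2,0) (0,0) (2,1) (0,1)
  WR@(2,2): attacks (2,3) (2,4) (2,1) (2,0) (3,2) (1,2) (0,2) [ray(0,1) blocked at (2,4); ray(1,0) blocked at (3,2)]
  WN@(3,2): attacks (4,4) (2,4) (1,3) (4,0) (2,0) (1,1)
Union (13 distinct): (0,0) (0,1) (0,2) (1,1) (1,2) (1,3) (2,0) (2,1) (2,3) (2,4) (3,2) (4,0) (4,4)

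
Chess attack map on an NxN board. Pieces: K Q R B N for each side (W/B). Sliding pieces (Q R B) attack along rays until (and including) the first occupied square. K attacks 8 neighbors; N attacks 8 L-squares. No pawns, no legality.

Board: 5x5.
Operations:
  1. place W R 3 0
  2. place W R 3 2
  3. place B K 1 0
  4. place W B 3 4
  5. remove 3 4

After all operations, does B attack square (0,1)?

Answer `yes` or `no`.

Op 1: place WR@(3,0)
Op 2: place WR@(3,2)
Op 3: place BK@(1,0)
Op 4: place WB@(3,4)
Op 5: remove (3,4)
Per-piece attacks for B:
  BK@(1,0): attacks (1,1) (2,0) (0,0) (2,1) (0,1)
B attacks (0,1): yes

Answer: yes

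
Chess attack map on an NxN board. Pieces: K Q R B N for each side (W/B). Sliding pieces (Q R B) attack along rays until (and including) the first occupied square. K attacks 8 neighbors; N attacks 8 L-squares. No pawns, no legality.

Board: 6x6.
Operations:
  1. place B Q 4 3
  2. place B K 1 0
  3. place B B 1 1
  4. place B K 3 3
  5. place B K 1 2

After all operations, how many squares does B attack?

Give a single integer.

Op 1: place BQ@(4,3)
Op 2: place BK@(1,0)
Op 3: place BB@(1,1)
Op 4: place BK@(3,3)
Op 5: place BK@(1,2)
Per-piece attacks for B:
  BK@(1,0): attacks (1,1) (2,0) (0,0) (2,1) (0,1)
  BB@(1,1): attacks (2,2) (3,3) (2,0) (0,2) (0,0) [ray(1,1) blocked at (3,3)]
  BK@(1,2): attacks (1,3) (1,1) (2,2) (0,2) (2,3) (2,1) (0,3) (0,1)
  BK@(3,3): attacks (3,4) (3,2) (4,3) (2,3) (4,4) (4,2) (2,4) (2,2)
  BQ@(4,3): attacks (4,4) (4,5) (4,2) (4,1) (4,0) (5,3) (3,3) (5,4) (5,2) (3,4) (2,5) (3,2) (2,1) (1,0) [ray(-1,0) blocked at (3,3); ray(-1,-1) blocked at (1,0)]
Union (25 distinct): (0,0) (0,1) (0,2) (0,3) (1,0) (1,1) (1,3) (2,0) (2,1) (2,2) (2,3) (2,4) (2,5) (3,2) (3,3) (3,4) (4,0) (4,1) (4,2) (4,3) (4,4) (4,5) (5,2) (5,3) (5,4)

Answer: 25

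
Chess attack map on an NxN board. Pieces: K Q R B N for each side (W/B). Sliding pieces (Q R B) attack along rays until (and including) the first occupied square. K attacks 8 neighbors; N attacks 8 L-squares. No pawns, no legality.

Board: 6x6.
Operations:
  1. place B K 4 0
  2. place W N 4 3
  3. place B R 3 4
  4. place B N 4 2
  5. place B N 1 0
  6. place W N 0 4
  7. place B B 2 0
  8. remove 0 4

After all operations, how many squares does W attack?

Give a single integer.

Op 1: place BK@(4,0)
Op 2: place WN@(4,3)
Op 3: place BR@(3,4)
Op 4: place BN@(4,2)
Op 5: place BN@(1,0)
Op 6: place WN@(0,4)
Op 7: place BB@(2,0)
Op 8: remove (0,4)
Per-piece attacks for W:
  WN@(4,3): attacks (5,5) (3,5) (2,4) (5,1) (3,1) (2,2)
Union (6 distinct): (2,2) (2,4) (3,1) (3,5) (5,1) (5,5)

Answer: 6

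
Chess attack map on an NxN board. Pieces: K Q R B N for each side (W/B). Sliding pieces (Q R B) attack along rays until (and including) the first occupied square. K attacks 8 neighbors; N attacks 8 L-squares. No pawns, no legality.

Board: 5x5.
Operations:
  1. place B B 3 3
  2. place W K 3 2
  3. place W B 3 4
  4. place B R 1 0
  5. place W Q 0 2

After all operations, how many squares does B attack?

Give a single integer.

Answer: 12

Derivation:
Op 1: place BB@(3,3)
Op 2: place WK@(3,2)
Op 3: place WB@(3,4)
Op 4: place BR@(1,0)
Op 5: place WQ@(0,2)
Per-piece attacks for B:
  BR@(1,0): attacks (1,1) (1,2) (1,3) (1,4) (2,0) (3,0) (4,0) (0,0)
  BB@(3,3): attacks (4,4) (4,2) (2,4) (2,2) (1,1) (0,0)
Union (12 distinct): (0,0) (1,1) (1,2) (1,3) (1,4) (2,0) (2,2) (2,4) (3,0) (4,0) (4,2) (4,4)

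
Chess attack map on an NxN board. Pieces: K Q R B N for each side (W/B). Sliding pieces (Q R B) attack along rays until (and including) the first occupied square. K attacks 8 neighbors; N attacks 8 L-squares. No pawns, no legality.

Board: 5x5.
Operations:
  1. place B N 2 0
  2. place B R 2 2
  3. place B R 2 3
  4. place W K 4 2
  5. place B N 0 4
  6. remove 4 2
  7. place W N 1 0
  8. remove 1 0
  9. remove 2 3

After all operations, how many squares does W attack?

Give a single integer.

Answer: 0

Derivation:
Op 1: place BN@(2,0)
Op 2: place BR@(2,2)
Op 3: place BR@(2,3)
Op 4: place WK@(4,2)
Op 5: place BN@(0,4)
Op 6: remove (4,2)
Op 7: place WN@(1,0)
Op 8: remove (1,0)
Op 9: remove (2,3)
Per-piece attacks for W:
Union (0 distinct): (none)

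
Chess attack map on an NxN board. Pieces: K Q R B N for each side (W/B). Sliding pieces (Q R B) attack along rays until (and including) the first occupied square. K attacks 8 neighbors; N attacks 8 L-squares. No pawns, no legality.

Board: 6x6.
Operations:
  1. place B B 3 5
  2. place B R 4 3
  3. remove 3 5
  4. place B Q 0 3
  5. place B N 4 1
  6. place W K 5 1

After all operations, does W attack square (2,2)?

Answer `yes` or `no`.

Op 1: place BB@(3,5)
Op 2: place BR@(4,3)
Op 3: remove (3,5)
Op 4: place BQ@(0,3)
Op 5: place BN@(4,1)
Op 6: place WK@(5,1)
Per-piece attacks for W:
  WK@(5,1): attacks (5,2) (5,0) (4,1) (4,2) (4,0)
W attacks (2,2): no

Answer: no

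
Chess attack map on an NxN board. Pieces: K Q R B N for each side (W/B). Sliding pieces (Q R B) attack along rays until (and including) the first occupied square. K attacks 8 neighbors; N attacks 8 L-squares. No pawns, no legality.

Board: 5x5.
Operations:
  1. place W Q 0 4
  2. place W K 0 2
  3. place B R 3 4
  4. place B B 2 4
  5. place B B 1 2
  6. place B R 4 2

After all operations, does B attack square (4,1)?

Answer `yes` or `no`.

Answer: yes

Derivation:
Op 1: place WQ@(0,4)
Op 2: place WK@(0,2)
Op 3: place BR@(3,4)
Op 4: place BB@(2,4)
Op 5: place BB@(1,2)
Op 6: place BR@(4,2)
Per-piece attacks for B:
  BB@(1,2): attacks (2,3) (3,4) (2,1) (3,0) (0,3) (0,1) [ray(1,1) blocked at (3,4)]
  BB@(2,4): attacks (3,3) (4,2) (1,3) (0,2) [ray(1,-1) blocked at (4,2); ray(-1,-1) blocked at (0,2)]
  BR@(3,4): attacks (3,3) (3,2) (3,1) (3,0) (4,4) (2,4) [ray(-1,0) blocked at (2,4)]
  BR@(4,2): attacks (4,3) (4,4) (4,1) (4,0) (3,2) (2,2) (1,2) [ray(-1,0) blocked at (1,2)]
B attacks (4,1): yes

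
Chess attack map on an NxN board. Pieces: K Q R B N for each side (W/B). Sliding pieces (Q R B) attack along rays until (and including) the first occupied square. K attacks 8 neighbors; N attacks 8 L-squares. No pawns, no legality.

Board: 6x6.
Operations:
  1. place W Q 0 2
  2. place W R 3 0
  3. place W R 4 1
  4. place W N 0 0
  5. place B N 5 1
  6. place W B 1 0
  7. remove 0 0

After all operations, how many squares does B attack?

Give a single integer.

Op 1: place WQ@(0,2)
Op 2: place WR@(3,0)
Op 3: place WR@(4,1)
Op 4: place WN@(0,0)
Op 5: place BN@(5,1)
Op 6: place WB@(1,0)
Op 7: remove (0,0)
Per-piece attacks for B:
  BN@(5,1): attacks (4,3) (3,2) (3,0)
Union (3 distinct): (3,0) (3,2) (4,3)

Answer: 3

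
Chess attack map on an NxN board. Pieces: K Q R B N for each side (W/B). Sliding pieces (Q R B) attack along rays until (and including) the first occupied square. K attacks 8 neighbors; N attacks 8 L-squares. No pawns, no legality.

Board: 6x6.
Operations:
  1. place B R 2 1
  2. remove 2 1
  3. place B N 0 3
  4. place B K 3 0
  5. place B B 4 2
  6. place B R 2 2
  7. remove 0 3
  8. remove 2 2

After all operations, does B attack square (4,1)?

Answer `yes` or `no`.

Op 1: place BR@(2,1)
Op 2: remove (2,1)
Op 3: place BN@(0,3)
Op 4: place BK@(3,0)
Op 5: place BB@(4,2)
Op 6: place BR@(2,2)
Op 7: remove (0,3)
Op 8: remove (2,2)
Per-piece attacks for B:
  BK@(3,0): attacks (3,1) (4,0) (2,0) (4,1) (2,1)
  BB@(4,2): attacks (5,3) (5,1) (3,3) (2,4) (1,5) (3,1) (2,0)
B attacks (4,1): yes

Answer: yes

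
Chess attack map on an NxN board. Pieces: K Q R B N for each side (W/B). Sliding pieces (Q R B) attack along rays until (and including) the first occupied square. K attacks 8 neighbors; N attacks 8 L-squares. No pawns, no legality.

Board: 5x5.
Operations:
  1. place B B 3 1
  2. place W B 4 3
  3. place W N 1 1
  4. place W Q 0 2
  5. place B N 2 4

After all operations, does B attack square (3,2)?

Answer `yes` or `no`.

Op 1: place BB@(3,1)
Op 2: place WB@(4,3)
Op 3: place WN@(1,1)
Op 4: place WQ@(0,2)
Op 5: place BN@(2,4)
Per-piece attacks for B:
  BN@(2,4): attacks (3,2) (4,3) (1,2) (0,3)
  BB@(3,1): attacks (4,2) (4,0) (2,2) (1,3) (0,4) (2,0)
B attacks (3,2): yes

Answer: yes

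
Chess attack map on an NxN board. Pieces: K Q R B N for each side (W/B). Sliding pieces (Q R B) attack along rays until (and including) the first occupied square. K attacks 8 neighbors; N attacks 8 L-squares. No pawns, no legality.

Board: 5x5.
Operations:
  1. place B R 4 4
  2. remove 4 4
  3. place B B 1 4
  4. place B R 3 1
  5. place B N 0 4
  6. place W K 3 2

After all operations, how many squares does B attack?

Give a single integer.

Op 1: place BR@(4,4)
Op 2: remove (4,4)
Op 3: place BB@(1,4)
Op 4: place BR@(3,1)
Op 5: place BN@(0,4)
Op 6: place WK@(3,2)
Per-piece attacks for B:
  BN@(0,4): attacks (1,2) (2,3)
  BB@(1,4): attacks (2,3) (3,2) (0,3) [ray(1,-1) blocked at (3,2)]
  BR@(3,1): attacks (3,2) (3,0) (4,1) (2,1) (1,1) (0,1) [ray(0,1) blocked at (3,2)]
Union (9 distinct): (0,1) (0,3) (1,1) (1,2) (2,1) (2,3) (3,0) (3,2) (4,1)

Answer: 9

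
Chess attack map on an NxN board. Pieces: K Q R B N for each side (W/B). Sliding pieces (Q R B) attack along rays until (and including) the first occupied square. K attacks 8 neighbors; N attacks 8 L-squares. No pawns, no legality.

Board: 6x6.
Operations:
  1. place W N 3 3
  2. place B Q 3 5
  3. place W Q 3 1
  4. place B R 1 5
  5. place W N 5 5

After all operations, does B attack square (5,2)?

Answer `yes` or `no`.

Answer: no

Derivation:
Op 1: place WN@(3,3)
Op 2: place BQ@(3,5)
Op 3: place WQ@(3,1)
Op 4: place BR@(1,5)
Op 5: place WN@(5,5)
Per-piece attacks for B:
  BR@(1,5): attacks (1,4) (1,3) (1,2) (1,1) (1,0) (2,5) (3,5) (0,5) [ray(1,0) blocked at (3,5)]
  BQ@(3,5): attacks (3,4) (3,3) (4,5) (5,5) (2,5) (1,5) (4,4) (5,3) (2,4) (1,3) (0,2) [ray(0,-1) blocked at (3,3); ray(1,0) blocked at (5,5); ray(-1,0) blocked at (1,5)]
B attacks (5,2): no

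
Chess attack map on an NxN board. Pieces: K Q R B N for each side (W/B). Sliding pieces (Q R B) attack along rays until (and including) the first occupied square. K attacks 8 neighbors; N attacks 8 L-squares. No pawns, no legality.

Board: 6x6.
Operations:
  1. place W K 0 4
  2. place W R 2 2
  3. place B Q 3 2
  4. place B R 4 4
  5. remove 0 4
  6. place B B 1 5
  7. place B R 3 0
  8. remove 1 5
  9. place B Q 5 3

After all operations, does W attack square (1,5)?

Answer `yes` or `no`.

Answer: no

Derivation:
Op 1: place WK@(0,4)
Op 2: place WR@(2,2)
Op 3: place BQ@(3,2)
Op 4: place BR@(4,4)
Op 5: remove (0,4)
Op 6: place BB@(1,5)
Op 7: place BR@(3,0)
Op 8: remove (1,5)
Op 9: place BQ@(5,3)
Per-piece attacks for W:
  WR@(2,2): attacks (2,3) (2,4) (2,5) (2,1) (2,0) (3,2) (1,2) (0,2) [ray(1,0) blocked at (3,2)]
W attacks (1,5): no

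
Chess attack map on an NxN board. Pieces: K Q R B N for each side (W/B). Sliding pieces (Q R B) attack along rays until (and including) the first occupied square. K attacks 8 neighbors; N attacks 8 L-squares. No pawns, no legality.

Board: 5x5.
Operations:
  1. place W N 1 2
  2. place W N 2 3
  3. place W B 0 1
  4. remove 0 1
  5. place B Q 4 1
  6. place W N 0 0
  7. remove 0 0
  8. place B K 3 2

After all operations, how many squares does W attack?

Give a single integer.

Answer: 10

Derivation:
Op 1: place WN@(1,2)
Op 2: place WN@(2,3)
Op 3: place WB@(0,1)
Op 4: remove (0,1)
Op 5: place BQ@(4,1)
Op 6: place WN@(0,0)
Op 7: remove (0,0)
Op 8: place BK@(3,2)
Per-piece attacks for W:
  WN@(1,2): attacks (2,4) (3,3) (0,4) (2,0) (3,1) (0,0)
  WN@(2,3): attacks (4,4) (0,4) (3,1) (4,2) (1,1) (0,2)
Union (10 distinct): (0,0) (0,2) (0,4) (1,1) (2,0) (2,4) (3,1) (3,3) (4,2) (4,4)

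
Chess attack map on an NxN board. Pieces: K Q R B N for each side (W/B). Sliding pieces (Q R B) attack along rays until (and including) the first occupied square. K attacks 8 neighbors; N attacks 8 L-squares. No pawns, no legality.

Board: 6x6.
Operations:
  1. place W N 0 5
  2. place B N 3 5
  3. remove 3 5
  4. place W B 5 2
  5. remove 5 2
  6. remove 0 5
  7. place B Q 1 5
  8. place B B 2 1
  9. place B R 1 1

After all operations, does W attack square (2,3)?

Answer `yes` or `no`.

Op 1: place WN@(0,5)
Op 2: place BN@(3,5)
Op 3: remove (3,5)
Op 4: place WB@(5,2)
Op 5: remove (5,2)
Op 6: remove (0,5)
Op 7: place BQ@(1,5)
Op 8: place BB@(2,1)
Op 9: place BR@(1,1)
Per-piece attacks for W:
W attacks (2,3): no

Answer: no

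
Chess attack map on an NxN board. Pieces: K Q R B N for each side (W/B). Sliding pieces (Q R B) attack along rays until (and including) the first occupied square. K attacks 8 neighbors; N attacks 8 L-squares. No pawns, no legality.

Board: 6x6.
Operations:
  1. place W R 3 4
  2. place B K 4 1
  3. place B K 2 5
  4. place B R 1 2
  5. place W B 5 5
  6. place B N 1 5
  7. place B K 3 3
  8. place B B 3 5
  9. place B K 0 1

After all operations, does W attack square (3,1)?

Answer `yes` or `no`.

Answer: no

Derivation:
Op 1: place WR@(3,4)
Op 2: place BK@(4,1)
Op 3: place BK@(2,5)
Op 4: place BR@(1,2)
Op 5: place WB@(5,5)
Op 6: place BN@(1,5)
Op 7: place BK@(3,3)
Op 8: place BB@(3,5)
Op 9: place BK@(0,1)
Per-piece attacks for W:
  WR@(3,4): attacks (3,5) (3,3) (4,4) (5,4) (2,4) (1,4) (0,4) [ray(0,1) blocked at (3,5); ray(0,-1) blocked at (3,3)]
  WB@(5,5): attacks (4,4) (3,3) [ray(-1,-1) blocked at (3,3)]
W attacks (3,1): no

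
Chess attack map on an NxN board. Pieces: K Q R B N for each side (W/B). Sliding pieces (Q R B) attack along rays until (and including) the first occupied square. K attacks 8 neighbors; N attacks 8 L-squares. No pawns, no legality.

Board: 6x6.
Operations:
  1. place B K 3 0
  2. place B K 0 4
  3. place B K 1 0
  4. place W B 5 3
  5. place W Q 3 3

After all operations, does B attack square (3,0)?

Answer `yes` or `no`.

Op 1: place BK@(3,0)
Op 2: place BK@(0,4)
Op 3: place BK@(1,0)
Op 4: place WB@(5,3)
Op 5: place WQ@(3,3)
Per-piece attacks for B:
  BK@(0,4): attacks (0,5) (0,3) (1,4) (1,5) (1,3)
  BK@(1,0): attacks (1,1) (2,0) (0,0) (2,1) (0,1)
  BK@(3,0): attacks (3,1) (4,0) (2,0) (4,1) (2,1)
B attacks (3,0): no

Answer: no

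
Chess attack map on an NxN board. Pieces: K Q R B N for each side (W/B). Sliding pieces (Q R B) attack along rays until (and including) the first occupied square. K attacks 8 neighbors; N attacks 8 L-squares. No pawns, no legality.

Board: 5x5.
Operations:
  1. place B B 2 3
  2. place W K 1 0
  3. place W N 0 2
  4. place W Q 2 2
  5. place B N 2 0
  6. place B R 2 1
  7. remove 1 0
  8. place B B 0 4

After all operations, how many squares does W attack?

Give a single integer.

Answer: 16

Derivation:
Op 1: place BB@(2,3)
Op 2: place WK@(1,0)
Op 3: place WN@(0,2)
Op 4: place WQ@(2,2)
Op 5: place BN@(2,0)
Op 6: place BR@(2,1)
Op 7: remove (1,0)
Op 8: place BB@(0,4)
Per-piece attacks for W:
  WN@(0,2): attacks (1,4) (2,3) (1,0) (2,1)
  WQ@(2,2): attacks (2,3) (2,1) (3,2) (4,2) (1,2) (0,2) (3,3) (4,4) (3,1) (4,0) (1,3) (0,4) (1,1) (0,0) [ray(0,1) blocked at (2,3); ray(0,-1) blocked at (2,1); ray(-1,0) blocked at (0,2); ray(-1,1) blocked at (0,4)]
Union (16 distinct): (0,0) (0,2) (0,4) (1,0) (1,1) (1,2) (1,3) (1,4) (2,1) (2,3) (3,1) (3,2) (3,3) (4,0) (4,2) (4,4)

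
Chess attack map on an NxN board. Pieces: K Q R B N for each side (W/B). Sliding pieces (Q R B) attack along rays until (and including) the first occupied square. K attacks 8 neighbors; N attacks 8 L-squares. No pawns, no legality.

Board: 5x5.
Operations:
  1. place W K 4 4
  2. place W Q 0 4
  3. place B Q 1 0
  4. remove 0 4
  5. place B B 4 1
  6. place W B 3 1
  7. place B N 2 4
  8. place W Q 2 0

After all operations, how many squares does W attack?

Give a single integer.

Op 1: place WK@(4,4)
Op 2: place WQ@(0,4)
Op 3: place BQ@(1,0)
Op 4: remove (0,4)
Op 5: place BB@(4,1)
Op 6: place WB@(3,1)
Op 7: place BN@(2,4)
Op 8: place WQ@(2,0)
Per-piece attacks for W:
  WQ@(2,0): attacks (2,1) (2,2) (2,3) (2,4) (3,0) (4,0) (1,0) (3,1) (1,1) (0,2) [ray(0,1) blocked at (2,4); ray(-1,0) blocked at (1,0); ray(1,1) blocked at (3,1)]
  WB@(3,1): attacks (4,2) (4,0) (2,2) (1,3) (0,4) (2,0) [ray(-1,-1) blocked at (2,0)]
  WK@(4,4): attacks (4,3) (3,4) (3,3)
Union (17 distinct): (0,2) (0,4) (1,0) (1,1) (1,3) (2,0) (2,1) (2,2) (2,3) (2,4) (3,0) (3,1) (3,3) (3,4) (4,0) (4,2) (4,3)

Answer: 17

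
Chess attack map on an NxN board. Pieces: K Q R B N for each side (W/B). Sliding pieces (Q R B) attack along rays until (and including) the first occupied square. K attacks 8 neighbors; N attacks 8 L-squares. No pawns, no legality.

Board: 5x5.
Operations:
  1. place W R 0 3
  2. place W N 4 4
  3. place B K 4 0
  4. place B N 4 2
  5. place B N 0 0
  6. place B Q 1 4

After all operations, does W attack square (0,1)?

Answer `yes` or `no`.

Op 1: place WR@(0,3)
Op 2: place WN@(4,4)
Op 3: place BK@(4,0)
Op 4: place BN@(4,2)
Op 5: place BN@(0,0)
Op 6: place BQ@(1,4)
Per-piece attacks for W:
  WR@(0,3): attacks (0,4) (0,2) (0,1) (0,0) (1,3) (2,3) (3,3) (4,3) [ray(0,-1) blocked at (0,0)]
  WN@(4,4): attacks (3,2) (2,3)
W attacks (0,1): yes

Answer: yes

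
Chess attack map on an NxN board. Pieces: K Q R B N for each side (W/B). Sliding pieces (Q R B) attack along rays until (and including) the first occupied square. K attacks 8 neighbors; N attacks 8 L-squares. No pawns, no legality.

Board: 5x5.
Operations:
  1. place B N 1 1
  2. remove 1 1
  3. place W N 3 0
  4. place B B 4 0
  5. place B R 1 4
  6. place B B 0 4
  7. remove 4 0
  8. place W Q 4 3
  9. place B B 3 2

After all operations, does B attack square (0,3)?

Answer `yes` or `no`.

Answer: no

Derivation:
Op 1: place BN@(1,1)
Op 2: remove (1,1)
Op 3: place WN@(3,0)
Op 4: place BB@(4,0)
Op 5: place BR@(1,4)
Op 6: place BB@(0,4)
Op 7: remove (4,0)
Op 8: place WQ@(4,3)
Op 9: place BB@(3,2)
Per-piece attacks for B:
  BB@(0,4): attacks (1,3) (2,2) (3,1) (4,0)
  BR@(1,4): attacks (1,3) (1,2) (1,1) (1,0) (2,4) (3,4) (4,4) (0,4) [ray(-1,0) blocked at (0,4)]
  BB@(3,2): attacks (4,3) (4,1) (2,3) (1,4) (2,1) (1,0) [ray(1,1) blocked at (4,3); ray(-1,1) blocked at (1,4)]
B attacks (0,3): no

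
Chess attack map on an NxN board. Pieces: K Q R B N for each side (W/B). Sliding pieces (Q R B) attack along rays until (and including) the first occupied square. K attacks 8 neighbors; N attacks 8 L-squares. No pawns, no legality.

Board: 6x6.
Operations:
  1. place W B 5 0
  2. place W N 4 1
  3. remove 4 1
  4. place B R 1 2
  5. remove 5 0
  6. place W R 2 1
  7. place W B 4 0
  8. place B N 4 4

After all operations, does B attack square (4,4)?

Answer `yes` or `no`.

Answer: no

Derivation:
Op 1: place WB@(5,0)
Op 2: place WN@(4,1)
Op 3: remove (4,1)
Op 4: place BR@(1,2)
Op 5: remove (5,0)
Op 6: place WR@(2,1)
Op 7: place WB@(4,0)
Op 8: place BN@(4,4)
Per-piece attacks for B:
  BR@(1,2): attacks (1,3) (1,4) (1,5) (1,1) (1,0) (2,2) (3,2) (4,2) (5,2) (0,2)
  BN@(4,4): attacks (2,5) (5,2) (3,2) (2,3)
B attacks (4,4): no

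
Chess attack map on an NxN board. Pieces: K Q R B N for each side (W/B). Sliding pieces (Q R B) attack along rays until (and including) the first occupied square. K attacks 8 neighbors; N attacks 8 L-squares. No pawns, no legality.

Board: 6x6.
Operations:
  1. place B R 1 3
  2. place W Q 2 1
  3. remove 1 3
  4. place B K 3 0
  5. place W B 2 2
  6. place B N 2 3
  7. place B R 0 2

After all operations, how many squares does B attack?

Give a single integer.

Op 1: place BR@(1,3)
Op 2: place WQ@(2,1)
Op 3: remove (1,3)
Op 4: place BK@(3,0)
Op 5: place WB@(2,2)
Op 6: place BN@(2,3)
Op 7: place BR@(0,2)
Per-piece attacks for B:
  BR@(0,2): attacks (0,3) (0,4) (0,5) (0,1) (0,0) (1,2) (2,2) [ray(1,0) blocked at (2,2)]
  BN@(2,3): attacks (3,5) (4,4) (1,5) (0,4) (3,1) (4,2) (1,1) (0,2)
  BK@(3,0): attacks (3,1) (4,0) (2,0) (4,1) (2,1)
Union (18 distinct): (0,0) (0,1) (0,2) (0,3) (0,4) (0,5) (1,1) (1,2) (1,5) (2,0) (2,1) (2,2) (3,1) (3,5) (4,0) (4,1) (4,2) (4,4)

Answer: 18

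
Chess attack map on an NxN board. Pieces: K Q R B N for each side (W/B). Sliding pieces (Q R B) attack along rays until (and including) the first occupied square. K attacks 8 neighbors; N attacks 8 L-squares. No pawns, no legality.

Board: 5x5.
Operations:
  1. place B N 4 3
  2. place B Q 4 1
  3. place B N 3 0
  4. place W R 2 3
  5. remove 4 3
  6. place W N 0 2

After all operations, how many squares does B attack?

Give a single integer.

Op 1: place BN@(4,3)
Op 2: place BQ@(4,1)
Op 3: place BN@(3,0)
Op 4: place WR@(2,3)
Op 5: remove (4,3)
Op 6: place WN@(0,2)
Per-piece attacks for B:
  BN@(3,0): attacks (4,2) (2,2) (1,1)
  BQ@(4,1): attacks (4,2) (4,3) (4,4) (4,0) (3,1) (2,1) (1,1) (0,1) (3,2) (2,3) (3,0) [ray(-1,1) blocked at (2,3); ray(-1,-1) blocked at (3,0)]
Union (12 distinct): (0,1) (1,1) (2,1) (2,2) (2,3) (3,0) (3,1) (3,2) (4,0) (4,2) (4,3) (4,4)

Answer: 12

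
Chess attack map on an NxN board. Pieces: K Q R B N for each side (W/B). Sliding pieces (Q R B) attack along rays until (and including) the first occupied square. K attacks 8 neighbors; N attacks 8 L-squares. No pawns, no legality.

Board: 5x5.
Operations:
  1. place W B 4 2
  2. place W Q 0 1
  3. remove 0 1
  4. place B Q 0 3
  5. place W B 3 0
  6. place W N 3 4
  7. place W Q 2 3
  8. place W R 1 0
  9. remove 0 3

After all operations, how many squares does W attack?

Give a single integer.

Op 1: place WB@(4,2)
Op 2: place WQ@(0,1)
Op 3: remove (0,1)
Op 4: place BQ@(0,3)
Op 5: place WB@(3,0)
Op 6: place WN@(3,4)
Op 7: place WQ@(2,3)
Op 8: place WR@(1,0)
Op 9: remove (0,3)
Per-piece attacks for W:
  WR@(1,0): attacks (1,1) (1,2) (1,3) (1,4) (2,0) (3,0) (0,0) [ray(1,0) blocked at (3,0)]
  WQ@(2,3): attacks (2,4) (2,2) (2,1) (2,0) (3,3) (4,3) (1,3) (0,3) (3,4) (3,2) (4,1) (1,4) (1,2) (0,1) [ray(1,1) blocked at (3,4)]
  WB@(3,0): attacks (4,1) (2,1) (1,2) (0,3)
  WN@(3,4): attacks (4,2) (2,2) (1,3)
  WB@(4,2): attacks (3,3) (2,4) (3,1) (2,0)
Union (19 distinct): (0,0) (0,1) (0,3) (1,1) (1,2) (1,3) (1,4) (2,0) (2,1) (2,2) (2,4) (3,0) (3,1) (3,2) (3,3) (3,4) (4,1) (4,2) (4,3)

Answer: 19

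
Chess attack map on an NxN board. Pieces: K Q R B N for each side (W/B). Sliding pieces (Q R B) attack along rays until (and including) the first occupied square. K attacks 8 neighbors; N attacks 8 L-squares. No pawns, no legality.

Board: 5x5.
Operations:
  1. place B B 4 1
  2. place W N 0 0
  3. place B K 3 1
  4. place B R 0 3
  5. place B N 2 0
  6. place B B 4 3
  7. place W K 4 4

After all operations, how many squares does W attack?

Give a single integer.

Op 1: place BB@(4,1)
Op 2: place WN@(0,0)
Op 3: place BK@(3,1)
Op 4: place BR@(0,3)
Op 5: place BN@(2,0)
Op 6: place BB@(4,3)
Op 7: place WK@(4,4)
Per-piece attacks for W:
  WN@(0,0): attacks (1,2) (2,1)
  WK@(4,4): attacks (4,3) (3,4) (3,3)
Union (5 distinct): (1,2) (2,1) (3,3) (3,4) (4,3)

Answer: 5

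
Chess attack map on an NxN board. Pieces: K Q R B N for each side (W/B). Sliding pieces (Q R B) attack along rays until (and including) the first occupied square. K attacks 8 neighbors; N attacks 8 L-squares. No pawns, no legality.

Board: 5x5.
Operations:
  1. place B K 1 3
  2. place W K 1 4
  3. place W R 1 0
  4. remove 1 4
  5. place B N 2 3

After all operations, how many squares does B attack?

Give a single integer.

Op 1: place BK@(1,3)
Op 2: place WK@(1,4)
Op 3: place WR@(1,0)
Op 4: remove (1,4)
Op 5: place BN@(2,3)
Per-piece attacks for B:
  BK@(1,3): attacks (1,4) (1,2) (2,3) (0,3) (2,4) (2,2) (0,4) (0,2)
  BN@(2,3): attacks (4,4) (0,4) (3,1) (4,2) (1,1) (0,2)
Union (12 distinct): (0,2) (0,3) (0,4) (1,1) (1,2) (1,4) (2,2) (2,3) (2,4) (3,1) (4,2) (4,4)

Answer: 12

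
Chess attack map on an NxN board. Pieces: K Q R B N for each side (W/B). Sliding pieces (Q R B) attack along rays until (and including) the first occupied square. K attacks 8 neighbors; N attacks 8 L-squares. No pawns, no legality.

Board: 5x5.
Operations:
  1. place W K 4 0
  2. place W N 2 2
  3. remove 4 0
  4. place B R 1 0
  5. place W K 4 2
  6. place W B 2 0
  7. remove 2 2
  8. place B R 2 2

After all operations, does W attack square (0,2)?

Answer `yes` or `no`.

Answer: yes

Derivation:
Op 1: place WK@(4,0)
Op 2: place WN@(2,2)
Op 3: remove (4,0)
Op 4: place BR@(1,0)
Op 5: place WK@(4,2)
Op 6: place WB@(2,0)
Op 7: remove (2,2)
Op 8: place BR@(2,2)
Per-piece attacks for W:
  WB@(2,0): attacks (3,1) (4,2) (1,1) (0,2) [ray(1,1) blocked at (4,2)]
  WK@(4,2): attacks (4,3) (4,1) (3,2) (3,3) (3,1)
W attacks (0,2): yes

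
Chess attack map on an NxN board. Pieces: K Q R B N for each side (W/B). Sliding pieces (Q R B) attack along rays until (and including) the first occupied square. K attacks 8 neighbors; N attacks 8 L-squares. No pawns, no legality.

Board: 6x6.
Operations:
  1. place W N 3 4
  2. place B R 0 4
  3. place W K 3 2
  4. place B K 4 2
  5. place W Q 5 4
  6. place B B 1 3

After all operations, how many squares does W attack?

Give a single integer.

Op 1: place WN@(3,4)
Op 2: place BR@(0,4)
Op 3: place WK@(3,2)
Op 4: place BK@(4,2)
Op 5: place WQ@(5,4)
Op 6: place BB@(1,3)
Per-piece attacks for W:
  WK@(3,2): attacks (3,3) (3,1) (4,2) (2,2) (4,3) (4,1) (2,3) (2,1)
  WN@(3,4): attacks (5,5) (1,5) (4,2) (5,3) (2,2) (1,3)
  WQ@(5,4): attacks (5,5) (5,3) (5,2) (5,1) (5,0) (4,4) (3,4) (4,5) (4,3) (3,2) [ray(-1,0) blocked at (3,4); ray(-1,-1) blocked at (3,2)]
Union (19 distinct): (1,3) (1,5) (2,1) (2,2) (2,3) (3,1) (3,2) (3,3) (3,4) (4,1) (4,2) (4,3) (4,4) (4,5) (5,0) (5,1) (5,2) (5,3) (5,5)

Answer: 19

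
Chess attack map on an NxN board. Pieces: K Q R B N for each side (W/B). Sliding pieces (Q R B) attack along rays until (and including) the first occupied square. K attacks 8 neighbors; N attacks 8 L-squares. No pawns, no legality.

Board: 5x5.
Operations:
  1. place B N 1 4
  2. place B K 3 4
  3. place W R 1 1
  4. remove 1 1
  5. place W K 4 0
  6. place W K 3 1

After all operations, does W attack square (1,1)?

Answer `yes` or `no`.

Op 1: place BN@(1,4)
Op 2: place BK@(3,4)
Op 3: place WR@(1,1)
Op 4: remove (1,1)
Op 5: place WK@(4,0)
Op 6: place WK@(3,1)
Per-piece attacks for W:
  WK@(3,1): attacks (3,2) (3,0) (4,1) (2,1) (4,2) (4,0) (2,2) (2,0)
  WK@(4,0): attacks (4,1) (3,0) (3,1)
W attacks (1,1): no

Answer: no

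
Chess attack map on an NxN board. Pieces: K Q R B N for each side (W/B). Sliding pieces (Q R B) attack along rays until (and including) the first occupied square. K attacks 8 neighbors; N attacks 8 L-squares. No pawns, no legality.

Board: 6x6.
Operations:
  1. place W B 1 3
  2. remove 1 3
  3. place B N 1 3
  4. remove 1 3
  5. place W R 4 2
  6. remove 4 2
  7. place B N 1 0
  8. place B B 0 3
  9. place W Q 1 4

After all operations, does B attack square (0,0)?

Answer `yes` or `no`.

Op 1: place WB@(1,3)
Op 2: remove (1,3)
Op 3: place BN@(1,3)
Op 4: remove (1,3)
Op 5: place WR@(4,2)
Op 6: remove (4,2)
Op 7: place BN@(1,0)
Op 8: place BB@(0,3)
Op 9: place WQ@(1,4)
Per-piece attacks for B:
  BB@(0,3): attacks (1,4) (1,2) (2,1) (3,0) [ray(1,1) blocked at (1,4)]
  BN@(1,0): attacks (2,2) (3,1) (0,2)
B attacks (0,0): no

Answer: no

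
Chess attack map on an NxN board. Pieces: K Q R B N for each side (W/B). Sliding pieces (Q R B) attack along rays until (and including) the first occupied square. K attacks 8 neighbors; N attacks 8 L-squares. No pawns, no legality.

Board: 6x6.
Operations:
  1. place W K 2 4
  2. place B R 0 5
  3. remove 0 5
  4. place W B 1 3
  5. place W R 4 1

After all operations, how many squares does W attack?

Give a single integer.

Answer: 22

Derivation:
Op 1: place WK@(2,4)
Op 2: place BR@(0,5)
Op 3: remove (0,5)
Op 4: place WB@(1,3)
Op 5: place WR@(4,1)
Per-piece attacks for W:
  WB@(1,3): attacks (2,4) (2,2) (3,1) (4,0) (0,4) (0,2) [ray(1,1) blocked at (2,4)]
  WK@(2,4): attacks (2,5) (2,3) (3,4) (1,4) (3,5) (3,3) (1,5) (1,3)
  WR@(4,1): attacks (4,2) (4,3) (4,4) (4,5) (4,0) (5,1) (3,1) (2,1) (1,1) (0,1)
Union (22 distinct): (0,1) (0,2) (0,4) (1,1) (1,3) (1,4) (1,5) (2,1) (2,2) (2,3) (2,4) (2,5) (3,1) (3,3) (3,4) (3,5) (4,0) (4,2) (4,3) (4,4) (4,5) (5,1)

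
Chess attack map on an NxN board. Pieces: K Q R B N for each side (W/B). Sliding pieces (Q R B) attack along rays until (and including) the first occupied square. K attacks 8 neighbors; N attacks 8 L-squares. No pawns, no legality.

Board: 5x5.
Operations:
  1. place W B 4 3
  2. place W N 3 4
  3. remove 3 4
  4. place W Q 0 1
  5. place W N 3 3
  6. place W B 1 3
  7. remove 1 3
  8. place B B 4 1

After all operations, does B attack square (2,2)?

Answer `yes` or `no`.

Answer: no

Derivation:
Op 1: place WB@(4,3)
Op 2: place WN@(3,4)
Op 3: remove (3,4)
Op 4: place WQ@(0,1)
Op 5: place WN@(3,3)
Op 6: place WB@(1,3)
Op 7: remove (1,3)
Op 8: place BB@(4,1)
Per-piece attacks for B:
  BB@(4,1): attacks (3,2) (2,3) (1,4) (3,0)
B attacks (2,2): no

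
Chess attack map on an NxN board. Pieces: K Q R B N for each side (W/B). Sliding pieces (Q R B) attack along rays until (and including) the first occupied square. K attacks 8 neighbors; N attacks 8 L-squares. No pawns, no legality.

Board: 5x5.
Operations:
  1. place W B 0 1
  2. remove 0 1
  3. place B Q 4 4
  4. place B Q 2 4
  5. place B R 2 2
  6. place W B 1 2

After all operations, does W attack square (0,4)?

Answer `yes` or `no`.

Op 1: place WB@(0,1)
Op 2: remove (0,1)
Op 3: place BQ@(4,4)
Op 4: place BQ@(2,4)
Op 5: place BR@(2,2)
Op 6: place WB@(1,2)
Per-piece attacks for W:
  WB@(1,2): attacks (2,3) (3,4) (2,1) (3,0) (0,3) (0,1)
W attacks (0,4): no

Answer: no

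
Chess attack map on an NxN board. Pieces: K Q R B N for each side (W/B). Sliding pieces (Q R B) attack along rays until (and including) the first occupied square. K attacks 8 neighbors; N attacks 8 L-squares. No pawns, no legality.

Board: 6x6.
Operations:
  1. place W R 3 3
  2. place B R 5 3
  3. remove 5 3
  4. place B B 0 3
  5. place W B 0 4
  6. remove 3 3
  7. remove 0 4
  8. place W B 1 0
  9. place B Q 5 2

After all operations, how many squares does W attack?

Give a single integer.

Answer: 5

Derivation:
Op 1: place WR@(3,3)
Op 2: place BR@(5,3)
Op 3: remove (5,3)
Op 4: place BB@(0,3)
Op 5: place WB@(0,4)
Op 6: remove (3,3)
Op 7: remove (0,4)
Op 8: place WB@(1,0)
Op 9: place BQ@(5,2)
Per-piece attacks for W:
  WB@(1,0): attacks (2,1) (3,2) (4,3) (5,4) (0,1)
Union (5 distinct): (0,1) (2,1) (3,2) (4,3) (5,4)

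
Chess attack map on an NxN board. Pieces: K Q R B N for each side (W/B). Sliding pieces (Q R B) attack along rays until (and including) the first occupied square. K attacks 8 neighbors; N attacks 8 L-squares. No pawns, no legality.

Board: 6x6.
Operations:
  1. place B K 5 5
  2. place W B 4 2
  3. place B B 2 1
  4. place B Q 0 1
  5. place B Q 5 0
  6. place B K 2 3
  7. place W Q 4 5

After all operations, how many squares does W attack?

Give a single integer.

Op 1: place BK@(5,5)
Op 2: place WB@(4,2)
Op 3: place BB@(2,1)
Op 4: place BQ@(0,1)
Op 5: place BQ@(5,0)
Op 6: place BK@(2,3)
Op 7: place WQ@(4,5)
Per-piece attacks for W:
  WB@(4,2): attacks (5,3) (5,1) (3,3) (2,4) (1,5) (3,1) (2,0)
  WQ@(4,5): attacks (4,4) (4,3) (4,2) (5,5) (3,5) (2,5) (1,5) (0,5) (5,4) (3,4) (2,3) [ray(0,-1) blocked at (4,2); ray(1,0) blocked at (5,5); ray(-1,-1) blocked at (2,3)]
Union (17 distinct): (0,5) (1,5) (2,0) (2,3) (2,4) (2,5) (3,1) (3,3) (3,4) (3,5) (4,2) (4,3) (4,4) (5,1) (5,3) (5,4) (5,5)

Answer: 17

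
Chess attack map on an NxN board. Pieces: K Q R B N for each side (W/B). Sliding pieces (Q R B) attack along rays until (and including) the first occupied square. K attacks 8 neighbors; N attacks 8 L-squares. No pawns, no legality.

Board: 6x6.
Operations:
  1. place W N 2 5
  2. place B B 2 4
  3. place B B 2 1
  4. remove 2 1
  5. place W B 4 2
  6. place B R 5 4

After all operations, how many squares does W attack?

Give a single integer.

Answer: 9

Derivation:
Op 1: place WN@(2,5)
Op 2: place BB@(2,4)
Op 3: place BB@(2,1)
Op 4: remove (2,1)
Op 5: place WB@(4,2)
Op 6: place BR@(5,4)
Per-piece attacks for W:
  WN@(2,5): attacks (3,3) (4,4) (1,3) (0,4)
  WB@(4,2): attacks (5,3) (5,1) (3,3) (2,4) (3,1) (2,0) [ray(-1,1) blocked at (2,4)]
Union (9 distinct): (0,4) (1,3) (2,0) (2,4) (3,1) (3,3) (4,4) (5,1) (5,3)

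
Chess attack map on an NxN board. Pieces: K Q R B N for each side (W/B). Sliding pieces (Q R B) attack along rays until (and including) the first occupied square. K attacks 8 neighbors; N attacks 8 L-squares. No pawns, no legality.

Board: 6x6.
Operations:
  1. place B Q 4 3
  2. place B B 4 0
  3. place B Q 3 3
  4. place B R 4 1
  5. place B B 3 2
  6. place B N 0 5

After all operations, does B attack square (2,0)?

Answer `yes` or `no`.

Op 1: place BQ@(4,3)
Op 2: place BB@(4,0)
Op 3: place BQ@(3,3)
Op 4: place BR@(4,1)
Op 5: place BB@(3,2)
Op 6: place BN@(0,5)
Per-piece attacks for B:
  BN@(0,5): attacks (1,3) (2,4)
  BB@(3,2): attacks (4,3) (4,1) (2,3) (1,4) (0,5) (2,1) (1,0) [ray(1,1) blocked at (4,3); ray(1,-1) blocked at (4,1); ray(-1,1) blocked at (0,5)]
  BQ@(3,3): attacks (3,4) (3,5) (3,2) (4,3) (2,3) (1,3) (0,3) (4,4) (5,5) (4,2) (5,1) (2,4) (1,5) (2,2) (1,1) (0,0) [ray(0,-1) blocked at (3,2); ray(1,0) blocked at (4,3)]
  BB@(4,0): attacks (5,1) (3,1) (2,2) (1,3) (0,4)
  BR@(4,1): attacks (4,2) (4,3) (4,0) (5,1) (3,1) (2,1) (1,1) (0,1) [ray(0,1) blocked at (4,3); ray(0,-1) blocked at (4,0)]
  BQ@(4,3): attacks (4,4) (4,5) (4,2) (4,1) (5,3) (3,3) (5,4) (5,2) (3,4) (2,5) (3,2) [ray(0,-1) blocked at (4,1); ray(-1,0) blocked at (3,3); ray(-1,-1) blocked at (3,2)]
B attacks (2,0): no

Answer: no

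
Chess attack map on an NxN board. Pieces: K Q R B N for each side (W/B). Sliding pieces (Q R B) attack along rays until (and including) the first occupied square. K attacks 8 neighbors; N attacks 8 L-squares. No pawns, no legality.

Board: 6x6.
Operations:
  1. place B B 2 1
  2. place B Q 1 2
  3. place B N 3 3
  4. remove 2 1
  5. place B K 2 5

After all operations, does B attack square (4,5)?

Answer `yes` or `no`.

Answer: yes

Derivation:
Op 1: place BB@(2,1)
Op 2: place BQ@(1,2)
Op 3: place BN@(3,3)
Op 4: remove (2,1)
Op 5: place BK@(2,5)
Per-piece attacks for B:
  BQ@(1,2): attacks (1,3) (1,4) (1,5) (1,1) (1,0) (2,2) (3,2) (4,2) (5,2) (0,2) (2,3) (3,4) (4,5) (2,1) (3,0) (0,3) (0,1)
  BK@(2,5): attacks (2,4) (3,5) (1,5) (3,4) (1,4)
  BN@(3,3): attacks (4,5) (5,4) (2,5) (1,4) (4,1) (5,2) (2,1) (1,2)
B attacks (4,5): yes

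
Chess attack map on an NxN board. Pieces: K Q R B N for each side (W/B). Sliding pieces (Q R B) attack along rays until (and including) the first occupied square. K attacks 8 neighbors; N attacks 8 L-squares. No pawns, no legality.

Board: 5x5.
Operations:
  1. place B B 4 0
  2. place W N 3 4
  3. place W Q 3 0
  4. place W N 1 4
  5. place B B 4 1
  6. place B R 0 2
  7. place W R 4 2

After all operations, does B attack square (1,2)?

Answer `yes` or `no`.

Answer: yes

Derivation:
Op 1: place BB@(4,0)
Op 2: place WN@(3,4)
Op 3: place WQ@(3,0)
Op 4: place WN@(1,4)
Op 5: place BB@(4,1)
Op 6: place BR@(0,2)
Op 7: place WR@(4,2)
Per-piece attacks for B:
  BR@(0,2): attacks (0,3) (0,4) (0,1) (0,0) (1,2) (2,2) (3,2) (4,2) [ray(1,0) blocked at (4,2)]
  BB@(4,0): attacks (3,1) (2,2) (1,3) (0,4)
  BB@(4,1): attacks (3,2) (2,3) (1,4) (3,0) [ray(-1,1) blocked at (1,4); ray(-1,-1) blocked at (3,0)]
B attacks (1,2): yes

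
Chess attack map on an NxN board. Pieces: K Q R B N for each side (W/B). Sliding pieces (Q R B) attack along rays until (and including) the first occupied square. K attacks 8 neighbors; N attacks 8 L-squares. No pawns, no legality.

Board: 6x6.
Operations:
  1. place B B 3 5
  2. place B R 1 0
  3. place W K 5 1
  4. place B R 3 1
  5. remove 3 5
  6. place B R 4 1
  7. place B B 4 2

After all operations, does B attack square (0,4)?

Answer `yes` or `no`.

Op 1: place BB@(3,5)
Op 2: place BR@(1,0)
Op 3: place WK@(5,1)
Op 4: place BR@(3,1)
Op 5: remove (3,5)
Op 6: place BR@(4,1)
Op 7: place BB@(4,2)
Per-piece attacks for B:
  BR@(1,0): attacks (1,1) (1,2) (1,3) (1,4) (1,5) (2,0) (3,0) (4,0) (5,0) (0,0)
  BR@(3,1): attacks (3,2) (3,3) (3,4) (3,5) (3,0) (4,1) (2,1) (1,1) (0,1) [ray(1,0) blocked at (4,1)]
  BR@(4,1): attacks (4,2) (4,0) (5,1) (3,1) [ray(0,1) blocked at (4,2); ray(1,0) blocked at (5,1); ray(-1,0) blocked at (3,1)]
  BB@(4,2): attacks (5,3) (5,1) (3,3) (2,4) (1,5) (3,1) [ray(1,-1) blocked at (5,1); ray(-1,-1) blocked at (3,1)]
B attacks (0,4): no

Answer: no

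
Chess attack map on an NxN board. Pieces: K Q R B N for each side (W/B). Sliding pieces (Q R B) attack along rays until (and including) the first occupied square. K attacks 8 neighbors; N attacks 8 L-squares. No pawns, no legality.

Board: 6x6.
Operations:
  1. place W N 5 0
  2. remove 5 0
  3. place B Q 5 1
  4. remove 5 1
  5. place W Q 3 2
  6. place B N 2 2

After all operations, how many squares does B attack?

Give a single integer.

Op 1: place WN@(5,0)
Op 2: remove (5,0)
Op 3: place BQ@(5,1)
Op 4: remove (5,1)
Op 5: place WQ@(3,2)
Op 6: place BN@(2,2)
Per-piece attacks for B:
  BN@(2,2): attacks (3,4) (4,3) (1,4) (0,3) (3,0) (4,1) (1,0) (0,1)
Union (8 distinct): (0,1) (0,3) (1,0) (1,4) (3,0) (3,4) (4,1) (4,3)

Answer: 8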